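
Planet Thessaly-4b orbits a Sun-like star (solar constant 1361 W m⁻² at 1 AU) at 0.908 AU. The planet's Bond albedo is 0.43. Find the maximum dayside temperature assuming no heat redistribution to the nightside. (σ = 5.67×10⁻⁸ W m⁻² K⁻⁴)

Flux at 0.908 AU: S = 1361/0.908² = 1650 W m⁻².
With no redistribution each surface element balances locally: S(1−A) = σT⁴.
T = [1650 × 0.57 / 5.67×10⁻⁸]^(1/4) = (1.66×10¹⁰)^(1/4) = 359 K.

T_ss ≈ 359 K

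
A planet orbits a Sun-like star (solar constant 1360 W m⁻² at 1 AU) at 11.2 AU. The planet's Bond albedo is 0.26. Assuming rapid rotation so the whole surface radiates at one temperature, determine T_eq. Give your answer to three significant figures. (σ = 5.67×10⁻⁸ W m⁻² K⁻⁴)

T_eq ≈ 77.1 K

Flux at 11.2 AU: S = 1360/11.2² = 10.8 W m⁻².
Energy balance: absorbed = emitted ⇒ πR²·S(1−A) = 4πR²·σT_eq⁴, so T_eq⁴ = S(1−A)/(4σ).
T_eq = [10.8 × 0.74 / (4 × 5.67×10⁻⁸)]^(1/4) = (3.54×10⁷)^(1/4) = 77.1 K.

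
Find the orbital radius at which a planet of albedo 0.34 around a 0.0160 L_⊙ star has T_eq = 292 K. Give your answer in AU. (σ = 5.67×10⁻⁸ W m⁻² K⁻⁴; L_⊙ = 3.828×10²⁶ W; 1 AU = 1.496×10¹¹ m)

d ≈ 0.0934 AU

L = 0.0160 × 3.828×10²⁶ = 6.12×10²⁴ W.
From T_eq⁴ = L(1−A)/(16πσd²): d = √[L(1−A)/(16πσT_eq⁴)].
d = √[6.12×10²⁴ × 0.66 / (16π × 5.67×10⁻⁸ × (292)⁴)] = 1.40×10¹⁰ m = 0.0934 AU.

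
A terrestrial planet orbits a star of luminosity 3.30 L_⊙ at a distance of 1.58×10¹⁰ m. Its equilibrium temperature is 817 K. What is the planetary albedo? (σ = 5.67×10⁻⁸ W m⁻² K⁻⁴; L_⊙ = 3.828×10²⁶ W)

L = 3.30 × 3.828×10²⁶ = 1.26×10²⁷ W.
Flux: S = L/(4πd²) = 1.26×10²⁷/(4π×(1.58×10¹⁰)²) = 4.03×10⁵ W m⁻².
From T_eq⁴ = S(1−A)/(4σ): 1−A = 4σT_eq⁴/S.
1−A = 4 × 5.67×10⁻⁸ × (817)⁴ / 4.03×10⁵ = 0.251.

A ≈ 0.75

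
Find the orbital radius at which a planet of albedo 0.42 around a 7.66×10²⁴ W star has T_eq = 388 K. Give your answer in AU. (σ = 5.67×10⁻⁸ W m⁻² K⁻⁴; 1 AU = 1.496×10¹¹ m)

d ≈ 0.0554 AU

From T_eq⁴ = L(1−A)/(16πσd²): d = √[L(1−A)/(16πσT_eq⁴)].
d = √[7.66×10²⁴ × 0.58 / (16π × 5.67×10⁻⁸ × (388)⁴)] = 8.29×10⁹ m = 0.0554 AU.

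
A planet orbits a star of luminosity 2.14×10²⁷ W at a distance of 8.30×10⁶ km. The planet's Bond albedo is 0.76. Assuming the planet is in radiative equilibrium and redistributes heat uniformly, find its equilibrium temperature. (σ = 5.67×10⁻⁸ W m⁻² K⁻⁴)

d = 8.30×10⁶ km = 8.30×10⁹ m.
Flux: S = L/(4πd²) = 2.14×10²⁷/(4π×(8.30×10⁹)²) = 2.47×10⁶ W m⁻².
Energy balance: absorbed = emitted ⇒ πR²·S(1−A) = 4πR²·σT_eq⁴, so T_eq⁴ = S(1−A)/(4σ).
T_eq = [2.47×10⁶ × 0.24 / (4 × 5.67×10⁻⁸)]^(1/4) = (2.62×10¹²)^(1/4) = 1270 K.

T_eq ≈ 1270 K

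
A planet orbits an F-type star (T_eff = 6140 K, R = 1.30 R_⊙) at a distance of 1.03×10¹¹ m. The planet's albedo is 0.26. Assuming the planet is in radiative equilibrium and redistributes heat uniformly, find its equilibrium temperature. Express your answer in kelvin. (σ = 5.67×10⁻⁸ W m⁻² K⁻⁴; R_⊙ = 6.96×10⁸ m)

T_eq ≈ 377 K

R_⋆ = 1.30 × 6.96×10⁸ = 9.05×10⁸ m.
L = 4πR_⋆²σT_⋆⁴ = 4π(9.05×10⁸)² × 5.67×10⁻⁸ × (6140)⁴ = 8.29×10²⁶ W.
S = L/(4πd²) = 6220 W m⁻².
Energy balance: absorbed = emitted ⇒ πR²·S(1−A) = 4πR²·σT_eq⁴, so T_eq⁴ = S(1−A)/(4σ).
T_eq = [6220 × 0.74 / (4 × 5.67×10⁻⁸)]^(1/4) = (2.03×10¹⁰)^(1/4) = 377 K.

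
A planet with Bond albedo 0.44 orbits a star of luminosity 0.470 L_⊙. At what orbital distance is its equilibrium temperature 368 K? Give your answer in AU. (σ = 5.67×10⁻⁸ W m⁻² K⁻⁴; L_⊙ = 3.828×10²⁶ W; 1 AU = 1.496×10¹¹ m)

d ≈ 0.293 AU

L = 0.470 × 3.828×10²⁶ = 1.80×10²⁶ W.
From T_eq⁴ = L(1−A)/(16πσd²): d = √[L(1−A)/(16πσT_eq⁴)].
d = √[1.80×10²⁶ × 0.56 / (16π × 5.67×10⁻⁸ × (368)⁴)] = 4.39×10¹⁰ m = 0.293 AU.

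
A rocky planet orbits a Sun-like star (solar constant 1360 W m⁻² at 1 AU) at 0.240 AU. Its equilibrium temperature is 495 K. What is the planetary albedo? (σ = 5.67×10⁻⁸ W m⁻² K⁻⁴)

Flux at 0.240 AU: S = 1360/0.240² = 2.36×10⁴ W m⁻².
From T_eq⁴ = S(1−A)/(4σ): 1−A = 4σT_eq⁴/S.
1−A = 4 × 5.67×10⁻⁸ × (495)⁴ / 2.36×10⁴ = 0.577.

A ≈ 0.42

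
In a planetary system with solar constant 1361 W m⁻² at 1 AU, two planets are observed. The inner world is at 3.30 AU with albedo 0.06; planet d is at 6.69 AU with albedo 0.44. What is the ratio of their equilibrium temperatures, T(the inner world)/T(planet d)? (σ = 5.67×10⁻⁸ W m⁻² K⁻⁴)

T₁/T₂ ≈ 1.621

T_eq = [S₀(1−A)/(4σd²)]^(1/4), so T ∝ (1−A)^(1/4) / √d.
T₁ = [1361×0.94/(4×5.67×10⁻⁸×3.30²)]^(1/4) = 150.86 K.
T₂ = [1361×0.56/(4×5.67×10⁻⁸×6.69²)]^(1/4) = 93.09 K.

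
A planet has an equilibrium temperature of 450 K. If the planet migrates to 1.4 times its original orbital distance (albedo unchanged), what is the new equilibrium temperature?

T_eq ∝ L^(1/4) · d^(−1/2).
T′ = 450 / 1.4^(1/2) = 380 K.

T_eq ≈ 380 K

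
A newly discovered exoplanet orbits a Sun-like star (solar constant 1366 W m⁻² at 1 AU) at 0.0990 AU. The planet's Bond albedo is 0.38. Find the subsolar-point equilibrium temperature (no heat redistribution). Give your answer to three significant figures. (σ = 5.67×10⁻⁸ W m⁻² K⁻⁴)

Flux at 0.0990 AU: S = 1366/0.0990² = 1.39×10⁵ W m⁻².
At the subsolar point the surface absorbs S(1−A) and emits σT⁴ per unit area — no factor of 4, since only the local patch is in balance.
T = [1.39×10⁵ × 0.62 / 5.67×10⁻⁸]^(1/4) = (1.52×10¹²)^(1/4) = 1110 K.

T_ss ≈ 1110 K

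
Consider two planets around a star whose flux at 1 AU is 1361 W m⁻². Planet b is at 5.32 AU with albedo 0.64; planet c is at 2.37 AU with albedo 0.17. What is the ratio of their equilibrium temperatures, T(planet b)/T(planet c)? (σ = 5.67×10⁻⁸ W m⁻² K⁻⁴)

T_eq = [S₀(1−A)/(4σd²)]^(1/4), so T ∝ (1−A)^(1/4) / √d.
T₁ = [1361×0.36/(4×5.67×10⁻⁸×5.32²)]^(1/4) = 93.47 K.
T₂ = [1361×0.83/(4×5.67×10⁻⁸×2.37²)]^(1/4) = 172.56 K.

T₁/T₂ ≈ 0.542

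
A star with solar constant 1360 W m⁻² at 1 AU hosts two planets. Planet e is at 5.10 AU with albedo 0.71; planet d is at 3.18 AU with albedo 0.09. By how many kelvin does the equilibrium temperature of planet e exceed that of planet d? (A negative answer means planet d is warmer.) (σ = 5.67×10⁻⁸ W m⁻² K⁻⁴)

T_eq = [S₀(1−A)/(4σd²)]^(1/4), so T ∝ (1−A)^(1/4) / √d.
T₁ = [1360×0.29/(4×5.67×10⁻⁸×5.10²)]^(1/4) = 90.42 K.
T₂ = [1360×0.91/(4×5.67×10⁻⁸×3.18²)]^(1/4) = 152.41 K.

ΔT ≈ -62.0 K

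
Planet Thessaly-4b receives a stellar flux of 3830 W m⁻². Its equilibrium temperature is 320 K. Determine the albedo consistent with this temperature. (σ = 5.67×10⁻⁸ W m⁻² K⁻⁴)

A ≈ 0.38

From T_eq⁴ = S(1−A)/(4σ): 1−A = 4σT_eq⁴/S.
1−A = 4 × 5.67×10⁻⁸ × (320)⁴ / 3830 = 0.621.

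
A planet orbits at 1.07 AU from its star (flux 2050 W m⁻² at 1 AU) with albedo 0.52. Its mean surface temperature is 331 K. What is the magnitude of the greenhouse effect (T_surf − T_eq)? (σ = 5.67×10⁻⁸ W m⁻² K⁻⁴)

ΔT ≈ 82.9 K

S = 2050/1.07² = 1791 W m⁻².
T_eq = [S(1−A)/(4σ)]^(1/4) = [1791×0.48/(4×5.67×10⁻⁸)]^(1/4) = 248.1 K.
ΔT = T_surf − T_eq = 331 − 248.1.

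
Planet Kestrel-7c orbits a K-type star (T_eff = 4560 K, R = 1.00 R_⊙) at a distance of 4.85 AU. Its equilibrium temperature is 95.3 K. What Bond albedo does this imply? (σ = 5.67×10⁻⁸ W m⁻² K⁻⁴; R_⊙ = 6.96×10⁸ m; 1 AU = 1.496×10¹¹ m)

R_⋆ = 1.00 × 6.96×10⁸ = 6.96×10⁸ m.
d = 4.85 AU = 7.26×10¹¹ m.
L = 4πR_⋆²σT_⋆⁴ = 4π(6.96×10⁸)² × 5.67×10⁻⁸ × (4560)⁴ = 1.49×10²⁶ W.
S = L/(4πd²) = 22.6 W m⁻².
From T_eq⁴ = S(1−A)/(4σ): 1−A = 4σT_eq⁴/S.
1−A = 4 × 5.67×10⁻⁸ × (95.3)⁴ / 22.6 = 0.829.

A ≈ 0.17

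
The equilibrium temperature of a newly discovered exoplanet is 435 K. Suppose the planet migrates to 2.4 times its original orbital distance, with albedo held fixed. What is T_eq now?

T_eq ∝ L^(1/4) · d^(−1/2).
T′ = 435 / 2.4^(1/2) = 281 K.

T_eq ≈ 281 K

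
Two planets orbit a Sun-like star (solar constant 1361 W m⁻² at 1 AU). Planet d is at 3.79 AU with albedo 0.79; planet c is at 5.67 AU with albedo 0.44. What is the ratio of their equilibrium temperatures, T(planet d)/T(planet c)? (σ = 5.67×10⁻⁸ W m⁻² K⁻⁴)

T₁/T₂ ≈ 0.957

T_eq = [S₀(1−A)/(4σd²)]^(1/4), so T ∝ (1−A)^(1/4) / √d.
T₁ = [1361×0.21/(4×5.67×10⁻⁸×3.79²)]^(1/4) = 96.78 K.
T₂ = [1361×0.56/(4×5.67×10⁻⁸×5.67²)]^(1/4) = 101.11 K.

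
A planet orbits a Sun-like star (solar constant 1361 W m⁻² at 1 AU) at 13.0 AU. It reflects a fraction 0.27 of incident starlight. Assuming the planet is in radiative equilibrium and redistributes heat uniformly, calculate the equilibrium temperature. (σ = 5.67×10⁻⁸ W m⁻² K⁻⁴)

Flux at 13.0 AU: S = 1361/13.0² = 8.05 W m⁻².
Energy balance: absorbed = emitted ⇒ πR²·S(1−A) = 4πR²·σT_eq⁴, so T_eq⁴ = S(1−A)/(4σ).
T_eq = [8.05 × 0.73 / (4 × 5.67×10⁻⁸)]^(1/4) = (2.59×10⁷)^(1/4) = 71.4 K.

T_eq ≈ 71.4 K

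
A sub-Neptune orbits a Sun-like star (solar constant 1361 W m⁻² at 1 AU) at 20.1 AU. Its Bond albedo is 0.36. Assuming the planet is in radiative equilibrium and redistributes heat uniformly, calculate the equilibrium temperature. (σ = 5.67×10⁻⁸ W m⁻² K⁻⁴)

Flux at 20.1 AU: S = 1361/20.1² = 3.37 W m⁻².
Energy balance: absorbed = emitted ⇒ πR²·S(1−A) = 4πR²·σT_eq⁴, so T_eq⁴ = S(1−A)/(4σ).
T_eq = [3.37 × 0.64 / (4 × 5.67×10⁻⁸)]^(1/4) = (9.51×10⁶)^(1/4) = 55.5 K.

T_eq ≈ 55.5 K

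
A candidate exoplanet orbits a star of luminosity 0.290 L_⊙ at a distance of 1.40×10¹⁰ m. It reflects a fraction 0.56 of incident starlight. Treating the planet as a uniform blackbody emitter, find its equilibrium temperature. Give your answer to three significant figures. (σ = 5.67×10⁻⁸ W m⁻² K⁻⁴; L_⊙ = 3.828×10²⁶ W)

L = 0.290 × 3.828×10²⁶ = 1.11×10²⁶ W.
Flux: S = L/(4πd²) = 1.11×10²⁶/(4π×(1.40×10¹⁰)²) = 4.51×10⁴ W m⁻².
Energy balance: absorbed = emitted ⇒ πR²·S(1−A) = 4πR²·σT_eq⁴, so T_eq⁴ = S(1−A)/(4σ).
T_eq = [4.51×10⁴ × 0.44 / (4 × 5.67×10⁻⁸)]^(1/4) = (8.74×10¹⁰)^(1/4) = 544 K.

T_eq ≈ 544 K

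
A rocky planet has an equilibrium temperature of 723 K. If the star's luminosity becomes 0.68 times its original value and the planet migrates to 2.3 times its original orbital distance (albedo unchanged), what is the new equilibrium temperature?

T_eq ≈ 433 K

T_eq ∝ L^(1/4) · d^(−1/2).
T′ = 723 × 0.68^(1/4) / 2.3^(1/2) = 433 K.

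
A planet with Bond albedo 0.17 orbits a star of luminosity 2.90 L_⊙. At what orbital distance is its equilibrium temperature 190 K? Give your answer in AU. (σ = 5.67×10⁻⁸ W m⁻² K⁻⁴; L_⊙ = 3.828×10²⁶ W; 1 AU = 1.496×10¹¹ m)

L = 2.90 × 3.828×10²⁶ = 1.11×10²⁷ W.
From T_eq⁴ = L(1−A)/(16πσd²): d = √[L(1−A)/(16πσT_eq⁴)].
d = √[1.11×10²⁷ × 0.83 / (16π × 5.67×10⁻⁸ × (190)⁴)] = 4.98×10¹¹ m = 3.33 AU.

d ≈ 3.33 AU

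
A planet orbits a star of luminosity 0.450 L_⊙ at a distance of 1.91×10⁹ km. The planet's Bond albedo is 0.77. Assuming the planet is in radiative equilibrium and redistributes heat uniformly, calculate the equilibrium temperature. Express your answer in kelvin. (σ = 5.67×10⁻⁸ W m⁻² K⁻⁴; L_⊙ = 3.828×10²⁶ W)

d = 1.91×10⁹ km = 1.91×10¹² m.
L = 0.450 × 3.828×10²⁶ = 1.72×10²⁶ W.
Flux: S = L/(4πd²) = 1.72×10²⁶/(4π×(1.91×10¹²)²) = 3.76 W m⁻².
Energy balance: absorbed = emitted ⇒ πR²·S(1−A) = 4πR²·σT_eq⁴, so T_eq⁴ = S(1−A)/(4σ).
T_eq = [3.76 × 0.23 / (4 × 5.67×10⁻⁸)]^(1/4) = (3.81×10⁶)^(1/4) = 44.2 K.

T_eq ≈ 44.2 K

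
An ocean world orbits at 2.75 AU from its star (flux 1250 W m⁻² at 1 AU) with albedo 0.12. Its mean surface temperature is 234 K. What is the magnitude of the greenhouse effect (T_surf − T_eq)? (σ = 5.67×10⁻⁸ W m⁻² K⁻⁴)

S = 1250/2.75² = 165.3 W m⁻².
T_eq = [S(1−A)/(4σ)]^(1/4) = [165.3×0.88/(4×5.67×10⁻⁸)]^(1/4) = 159.1 K.
ΔT = T_surf − T_eq = 234 − 159.1.

ΔT ≈ 74.9 K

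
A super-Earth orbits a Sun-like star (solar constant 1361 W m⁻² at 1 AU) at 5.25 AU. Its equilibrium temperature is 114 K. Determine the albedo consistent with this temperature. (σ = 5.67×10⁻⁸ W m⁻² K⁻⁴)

Flux at 5.25 AU: S = 1361/5.25² = 49.4 W m⁻².
From T_eq⁴ = S(1−A)/(4σ): 1−A = 4σT_eq⁴/S.
1−A = 4 × 5.67×10⁻⁸ × (114)⁴ / 49.4 = 0.776.

A ≈ 0.22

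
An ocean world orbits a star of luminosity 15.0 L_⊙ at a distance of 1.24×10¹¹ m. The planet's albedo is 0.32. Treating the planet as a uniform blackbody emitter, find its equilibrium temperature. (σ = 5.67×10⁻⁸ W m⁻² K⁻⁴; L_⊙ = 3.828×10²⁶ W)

T_eq ≈ 546 K

L = 15.0 × 3.828×10²⁶ = 5.74×10²⁷ W.
Flux: S = L/(4πd²) = 5.74×10²⁷/(4π×(1.24×10¹¹)²) = 2.97×10⁴ W m⁻².
Energy balance: absorbed = emitted ⇒ πR²·S(1−A) = 4πR²·σT_eq⁴, so T_eq⁴ = S(1−A)/(4σ).
T_eq = [2.97×10⁴ × 0.68 / (4 × 5.67×10⁻⁸)]^(1/4) = (8.91×10¹⁰)^(1/4) = 546 K.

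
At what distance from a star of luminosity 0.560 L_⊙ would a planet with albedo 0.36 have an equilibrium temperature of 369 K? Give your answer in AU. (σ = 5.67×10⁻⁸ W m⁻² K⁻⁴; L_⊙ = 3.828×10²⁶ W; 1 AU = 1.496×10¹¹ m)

d ≈ 0.341 AU

L = 0.560 × 3.828×10²⁶ = 2.14×10²⁶ W.
From T_eq⁴ = L(1−A)/(16πσd²): d = √[L(1−A)/(16πσT_eq⁴)].
d = √[2.14×10²⁶ × 0.64 / (16π × 5.67×10⁻⁸ × (369)⁴)] = 5.10×10¹⁰ m = 0.341 AU.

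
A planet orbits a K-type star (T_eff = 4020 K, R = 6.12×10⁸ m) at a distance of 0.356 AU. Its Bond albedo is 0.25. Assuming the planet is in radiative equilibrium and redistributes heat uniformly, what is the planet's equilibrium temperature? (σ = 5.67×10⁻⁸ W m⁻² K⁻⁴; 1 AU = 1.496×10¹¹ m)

d = 0.356 AU = 5.33×10¹⁰ m.
L = 4πR_⋆²σT_⋆⁴ = 4π(6.12×10⁸)² × 5.67×10⁻⁸ × (4020)⁴ = 6.97×10²⁵ W.
S = L/(4πd²) = 1960 W m⁻².
Energy balance: absorbed = emitted ⇒ πR²·S(1−A) = 4πR²·σT_eq⁴, so T_eq⁴ = S(1−A)/(4σ).
T_eq = [1960 × 0.75 / (4 × 5.67×10⁻⁸)]^(1/4) = (6.47×10⁹)^(1/4) = 284 K.

T_eq ≈ 284 K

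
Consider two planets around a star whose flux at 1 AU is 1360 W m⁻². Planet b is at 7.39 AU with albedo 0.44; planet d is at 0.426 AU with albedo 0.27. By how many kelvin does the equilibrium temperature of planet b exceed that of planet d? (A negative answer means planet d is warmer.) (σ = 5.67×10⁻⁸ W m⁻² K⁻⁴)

ΔT ≈ -305.5 K

T_eq = [S₀(1−A)/(4σd²)]^(1/4), so T ∝ (1−A)^(1/4) / √d.
T₁ = [1360×0.56/(4×5.67×10⁻⁸×7.39²)]^(1/4) = 88.55 K.
T₂ = [1360×0.73/(4×5.67×10⁻⁸×0.426²)]^(1/4) = 394.09 K.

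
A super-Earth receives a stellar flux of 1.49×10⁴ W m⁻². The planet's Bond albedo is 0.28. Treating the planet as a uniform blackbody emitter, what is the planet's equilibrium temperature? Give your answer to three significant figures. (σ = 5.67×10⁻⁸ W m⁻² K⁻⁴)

Energy balance: absorbed = emitted ⇒ πR²·S(1−A) = 4πR²·σT_eq⁴, so T_eq⁴ = S(1−A)/(4σ).
T_eq = [1.49×10⁴ × 0.72 / (4 × 5.67×10⁻⁸)]^(1/4) = (4.73×10¹⁰)^(1/4) = 466 K.

T_eq ≈ 466 K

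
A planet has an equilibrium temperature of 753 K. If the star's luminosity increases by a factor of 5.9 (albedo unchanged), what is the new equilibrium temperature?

T_eq ≈ 1170 K

T_eq ∝ L^(1/4) · d^(−1/2).
T′ = 753 × 5.9^(1/4) = 1170 K.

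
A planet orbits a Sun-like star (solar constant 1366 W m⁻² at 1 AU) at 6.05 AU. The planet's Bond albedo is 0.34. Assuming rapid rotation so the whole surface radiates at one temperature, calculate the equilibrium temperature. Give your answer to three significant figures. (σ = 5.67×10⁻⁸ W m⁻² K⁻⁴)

T_eq ≈ 102 K

Flux at 6.05 AU: S = 1366/6.05² = 37.3 W m⁻².
Energy balance: absorbed = emitted ⇒ πR²·S(1−A) = 4πR²·σT_eq⁴, so T_eq⁴ = S(1−A)/(4σ).
T_eq = [37.3 × 0.66 / (4 × 5.67×10⁻⁸)]^(1/4) = (1.09×10⁸)^(1/4) = 102 K.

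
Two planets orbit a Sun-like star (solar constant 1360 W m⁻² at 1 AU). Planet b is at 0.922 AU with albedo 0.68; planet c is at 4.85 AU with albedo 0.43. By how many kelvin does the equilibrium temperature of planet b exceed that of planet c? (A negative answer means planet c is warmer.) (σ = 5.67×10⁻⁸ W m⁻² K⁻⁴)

ΔT ≈ 108.2 K

T_eq = [S₀(1−A)/(4σd²)]^(1/4), so T ∝ (1−A)^(1/4) / √d.
T₁ = [1360×0.32/(4×5.67×10⁻⁸×0.922²)]^(1/4) = 217.97 K.
T₂ = [1360×0.57/(4×5.67×10⁻⁸×4.85²)]^(1/4) = 109.79 K.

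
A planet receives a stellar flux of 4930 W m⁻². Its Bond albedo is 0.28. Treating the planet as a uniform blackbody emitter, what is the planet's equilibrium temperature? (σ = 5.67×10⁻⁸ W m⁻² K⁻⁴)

Energy balance: absorbed = emitted ⇒ πR²·S(1−A) = 4πR²·σT_eq⁴, so T_eq⁴ = S(1−A)/(4σ).
T_eq = [4930 × 0.72 / (4 × 5.67×10⁻⁸)]^(1/4) = (1.57×10¹⁰)^(1/4) = 354 K.

T_eq ≈ 354 K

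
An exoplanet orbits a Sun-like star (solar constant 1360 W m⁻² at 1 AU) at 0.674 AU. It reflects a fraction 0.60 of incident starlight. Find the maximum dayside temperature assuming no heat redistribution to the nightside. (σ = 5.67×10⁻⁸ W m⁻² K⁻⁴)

Flux at 0.674 AU: S = 1360/0.674² = 2990 W m⁻².
With no redistribution each surface element balances locally: S(1−A) = σT⁴.
T = [2990 × 0.40 / 5.67×10⁻⁸]^(1/4) = (2.11×10¹⁰)^(1/4) = 381 K.

T_ss ≈ 381 K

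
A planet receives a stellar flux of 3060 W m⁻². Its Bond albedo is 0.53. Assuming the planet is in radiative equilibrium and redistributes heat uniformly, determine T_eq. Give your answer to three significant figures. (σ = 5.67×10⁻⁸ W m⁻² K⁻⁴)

T_eq ≈ 282 K

Energy balance: absorbed = emitted ⇒ πR²·S(1−A) = 4πR²·σT_eq⁴, so T_eq⁴ = S(1−A)/(4σ).
T_eq = [3060 × 0.47 / (4 × 5.67×10⁻⁸)]^(1/4) = (6.34×10⁹)^(1/4) = 282 K.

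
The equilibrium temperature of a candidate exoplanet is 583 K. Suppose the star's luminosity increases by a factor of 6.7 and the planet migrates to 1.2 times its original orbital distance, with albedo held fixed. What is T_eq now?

T_eq ∝ L^(1/4) · d^(−1/2).
T′ = 583 × 6.7^(1/4) / 1.2^(1/2) = 856 K.

T_eq ≈ 856 K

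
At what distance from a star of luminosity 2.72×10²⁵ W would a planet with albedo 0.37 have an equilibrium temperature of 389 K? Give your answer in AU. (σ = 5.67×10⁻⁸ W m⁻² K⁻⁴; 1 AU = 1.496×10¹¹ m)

d ≈ 0.108 AU

From T_eq⁴ = L(1−A)/(16πσd²): d = √[L(1−A)/(16πσT_eq⁴)].
d = √[2.72×10²⁵ × 0.63 / (16π × 5.67×10⁻⁸ × (389)⁴)] = 1.62×10¹⁰ m = 0.108 AU.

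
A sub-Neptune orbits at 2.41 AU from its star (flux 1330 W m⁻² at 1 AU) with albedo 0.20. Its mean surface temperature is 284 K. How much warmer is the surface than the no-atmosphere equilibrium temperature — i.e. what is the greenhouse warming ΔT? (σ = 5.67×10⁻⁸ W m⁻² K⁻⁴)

S = 1330/2.41² = 229.0 W m⁻².
T_eq = [S(1−A)/(4σ)]^(1/4) = [229.0×0.80/(4×5.67×10⁻⁸)]^(1/4) = 168.6 K.
ΔT = T_surf − T_eq = 284 − 168.6.

ΔT ≈ 115.4 K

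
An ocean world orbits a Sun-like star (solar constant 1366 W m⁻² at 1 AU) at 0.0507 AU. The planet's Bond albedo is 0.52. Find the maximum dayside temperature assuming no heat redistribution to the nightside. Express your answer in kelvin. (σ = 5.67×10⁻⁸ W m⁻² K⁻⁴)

Flux at 0.0507 AU: S = 1366/0.0507² = 5.31×10⁵ W m⁻².
With no redistribution each surface element balances locally: S(1−A) = σT⁴.
T = [5.31×10⁵ × 0.48 / 5.67×10⁻⁸]^(1/4) = (4.50×10¹²)^(1/4) = 1460 K.

T_ss ≈ 1460 K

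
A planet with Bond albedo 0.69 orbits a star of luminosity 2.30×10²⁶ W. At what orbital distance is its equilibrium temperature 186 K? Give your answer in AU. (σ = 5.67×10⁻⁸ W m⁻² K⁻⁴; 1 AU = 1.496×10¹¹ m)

From T_eq⁴ = L(1−A)/(16πσd²): d = √[L(1−A)/(16πσT_eq⁴)].
d = √[2.30×10²⁶ × 0.31 / (16π × 5.67×10⁻⁸ × (186)⁴)] = 1.45×10¹¹ m = 0.966 AU.

d ≈ 0.966 AU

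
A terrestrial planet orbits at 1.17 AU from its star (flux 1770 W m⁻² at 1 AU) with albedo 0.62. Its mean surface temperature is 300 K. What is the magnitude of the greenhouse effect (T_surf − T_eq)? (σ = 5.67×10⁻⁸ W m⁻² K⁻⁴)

S = 1770/1.17² = 1293 W m⁻².
T_eq = [S(1−A)/(4σ)]^(1/4) = [1293×0.38/(4×5.67×10⁻⁸)]^(1/4) = 215.7 K.
ΔT = T_surf − T_eq = 300 − 215.7.

ΔT ≈ 84.3 K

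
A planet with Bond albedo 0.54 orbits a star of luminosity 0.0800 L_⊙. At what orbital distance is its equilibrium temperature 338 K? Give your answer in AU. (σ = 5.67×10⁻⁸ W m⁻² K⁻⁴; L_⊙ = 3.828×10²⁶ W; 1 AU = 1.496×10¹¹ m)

d ≈ 0.130 AU

L = 0.0800 × 3.828×10²⁶ = 3.06×10²⁵ W.
From T_eq⁴ = L(1−A)/(16πσd²): d = √[L(1−A)/(16πσT_eq⁴)].
d = √[3.06×10²⁵ × 0.46 / (16π × 5.67×10⁻⁸ × (338)⁴)] = 1.95×10¹⁰ m = 0.130 AU.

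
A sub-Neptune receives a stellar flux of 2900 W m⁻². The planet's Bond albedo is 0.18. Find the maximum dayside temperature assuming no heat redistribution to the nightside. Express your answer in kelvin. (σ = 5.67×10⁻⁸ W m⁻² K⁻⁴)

With no redistribution each surface element balances locally: S(1−A) = σT⁴.
T = [2900 × 0.82 / 5.67×10⁻⁸]^(1/4) = (4.19×10¹⁰)^(1/4) = 453 K.

T_ss ≈ 453 K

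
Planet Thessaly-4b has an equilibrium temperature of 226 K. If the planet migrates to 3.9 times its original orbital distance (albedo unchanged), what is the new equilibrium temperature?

T_eq ∝ L^(1/4) · d^(−1/2).
T′ = 226 / 3.9^(1/2) = 114 K.

T_eq ≈ 114 K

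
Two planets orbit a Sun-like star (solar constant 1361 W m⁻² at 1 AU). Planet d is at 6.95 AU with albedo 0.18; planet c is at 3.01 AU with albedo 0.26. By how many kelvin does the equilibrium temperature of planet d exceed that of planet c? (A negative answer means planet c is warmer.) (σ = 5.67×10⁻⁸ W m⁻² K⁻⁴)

T_eq = [S₀(1−A)/(4σd²)]^(1/4), so T ∝ (1−A)^(1/4) / √d.
T₁ = [1361×0.82/(4×5.67×10⁻⁸×6.95²)]^(1/4) = 100.47 K.
T₂ = [1361×0.74/(4×5.67×10⁻⁸×3.01²)]^(1/4) = 148.79 K.

ΔT ≈ -48.3 K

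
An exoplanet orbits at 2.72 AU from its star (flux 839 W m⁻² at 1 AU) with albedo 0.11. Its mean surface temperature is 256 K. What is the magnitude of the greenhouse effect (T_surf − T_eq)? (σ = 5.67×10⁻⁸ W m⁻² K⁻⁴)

S = 839/2.72² = 113.4 W m⁻².
T_eq = [S(1−A)/(4σ)]^(1/4) = [113.4×0.89/(4×5.67×10⁻⁸)]^(1/4) = 145.2 K.
ΔT = T_surf − T_eq = 256 − 145.2.

ΔT ≈ 110.8 K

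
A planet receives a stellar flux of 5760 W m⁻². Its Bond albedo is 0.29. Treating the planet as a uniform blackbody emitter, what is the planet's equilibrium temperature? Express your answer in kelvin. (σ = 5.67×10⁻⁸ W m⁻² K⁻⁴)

T_eq ≈ 366 K

Energy balance: absorbed = emitted ⇒ πR²·S(1−A) = 4πR²·σT_eq⁴, so T_eq⁴ = S(1−A)/(4σ).
T_eq = [5760 × 0.71 / (4 × 5.67×10⁻⁸)]^(1/4) = (1.80×10¹⁰)^(1/4) = 366 K.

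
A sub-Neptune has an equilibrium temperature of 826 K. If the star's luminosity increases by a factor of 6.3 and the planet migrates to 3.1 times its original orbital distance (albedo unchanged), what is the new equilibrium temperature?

T_eq ≈ 743 K

T_eq ∝ L^(1/4) · d^(−1/2).
T′ = 826 × 6.3^(1/4) / 3.1^(1/2) = 743 K.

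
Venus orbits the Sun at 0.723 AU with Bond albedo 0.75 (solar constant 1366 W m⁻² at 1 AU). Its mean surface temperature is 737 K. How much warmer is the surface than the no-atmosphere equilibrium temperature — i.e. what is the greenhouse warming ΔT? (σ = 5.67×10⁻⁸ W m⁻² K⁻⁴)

ΔT ≈ 505.3 K

S = 1366/0.723² = 2613 W m⁻².
T_eq = [S(1−A)/(4σ)]^(1/4) = [2613×0.25/(4×5.67×10⁻⁸)]^(1/4) = 231.7 K.
ΔT = T_surf − T_eq = 737 − 231.7.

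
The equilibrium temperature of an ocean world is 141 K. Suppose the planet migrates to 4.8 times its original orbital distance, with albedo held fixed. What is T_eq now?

T_eq ∝ L^(1/4) · d^(−1/2).
T′ = 141 / 4.8^(1/2) = 64.4 K.

T_eq ≈ 64.4 K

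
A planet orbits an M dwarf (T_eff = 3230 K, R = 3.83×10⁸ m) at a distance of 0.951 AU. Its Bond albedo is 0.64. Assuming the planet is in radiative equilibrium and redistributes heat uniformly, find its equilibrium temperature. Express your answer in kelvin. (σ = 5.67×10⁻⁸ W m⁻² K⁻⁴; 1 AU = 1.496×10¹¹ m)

T_eq ≈ 91.8 K

d = 0.951 AU = 1.42×10¹¹ m.
L = 4πR_⋆²σT_⋆⁴ = 4π(3.83×10⁸)² × 5.67×10⁻⁸ × (3230)⁴ = 1.14×10²⁵ W.
S = L/(4πd²) = 44.7 W m⁻².
Energy balance: absorbed = emitted ⇒ πR²·S(1−A) = 4πR²·σT_eq⁴, so T_eq⁴ = S(1−A)/(4σ).
T_eq = [44.7 × 0.36 / (4 × 5.67×10⁻⁸)]^(1/4) = (7.10×10⁷)^(1/4) = 91.8 K.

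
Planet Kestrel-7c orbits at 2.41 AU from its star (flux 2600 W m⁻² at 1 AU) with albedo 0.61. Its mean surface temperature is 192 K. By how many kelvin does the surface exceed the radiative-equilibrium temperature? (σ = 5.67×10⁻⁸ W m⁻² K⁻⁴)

ΔT ≈ 25.4 K

S = 2600/2.41² = 447.7 W m⁻².
T_eq = [S(1−A)/(4σ)]^(1/4) = [447.7×0.39/(4×5.67×10⁻⁸)]^(1/4) = 166.6 K.
ΔT = T_surf − T_eq = 192 − 166.6.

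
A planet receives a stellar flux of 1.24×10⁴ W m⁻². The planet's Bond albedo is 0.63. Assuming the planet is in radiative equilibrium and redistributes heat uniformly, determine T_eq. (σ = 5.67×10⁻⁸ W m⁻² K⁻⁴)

Energy balance: absorbed = emitted ⇒ πR²·S(1−A) = 4πR²·σT_eq⁴, so T_eq⁴ = S(1−A)/(4σ).
T_eq = [1.24×10⁴ × 0.37 / (4 × 5.67×10⁻⁸)]^(1/4) = (2.02×10¹⁰)^(1/4) = 377 K.

T_eq ≈ 377 K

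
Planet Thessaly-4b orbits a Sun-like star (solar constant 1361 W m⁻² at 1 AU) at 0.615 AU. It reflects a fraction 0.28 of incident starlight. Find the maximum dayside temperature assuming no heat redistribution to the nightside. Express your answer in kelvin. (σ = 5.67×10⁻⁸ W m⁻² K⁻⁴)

T_ss ≈ 462 K

Flux at 0.615 AU: S = 1361/0.615² = 3600 W m⁻².
With no redistribution each surface element balances locally: S(1−A) = σT⁴.
T = [3600 × 0.72 / 5.67×10⁻⁸]^(1/4) = (4.57×10¹⁰)^(1/4) = 462 K.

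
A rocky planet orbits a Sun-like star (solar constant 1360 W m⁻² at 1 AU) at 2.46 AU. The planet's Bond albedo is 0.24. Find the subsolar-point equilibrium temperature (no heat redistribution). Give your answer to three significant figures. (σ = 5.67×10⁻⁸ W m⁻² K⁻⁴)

Flux at 2.46 AU: S = 1360/2.46² = 225 W m⁻².
At the subsolar point the surface absorbs S(1−A) and emits σT⁴ per unit area — no factor of 4, since only the local patch is in balance.
T = [225 × 0.76 / 5.67×10⁻⁸]^(1/4) = (3.01×10⁹)^(1/4) = 234 K.

T_ss ≈ 234 K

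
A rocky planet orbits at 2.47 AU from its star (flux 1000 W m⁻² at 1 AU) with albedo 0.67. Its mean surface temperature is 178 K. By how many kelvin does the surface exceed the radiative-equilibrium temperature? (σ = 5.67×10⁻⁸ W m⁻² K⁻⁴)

S = 1000/2.47² = 163.9 W m⁻².
T_eq = [S(1−A)/(4σ)]^(1/4) = [163.9×0.33/(4×5.67×10⁻⁸)]^(1/4) = 124.3 K.
ΔT = T_surf − T_eq = 178 − 124.3.

ΔT ≈ 53.7 K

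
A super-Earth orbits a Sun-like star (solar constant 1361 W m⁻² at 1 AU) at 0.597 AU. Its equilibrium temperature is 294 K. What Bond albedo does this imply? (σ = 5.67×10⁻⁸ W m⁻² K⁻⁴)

A ≈ 0.56

Flux at 0.597 AU: S = 1361/0.597² = 3820 W m⁻².
From T_eq⁴ = S(1−A)/(4σ): 1−A = 4σT_eq⁴/S.
1−A = 4 × 5.67×10⁻⁸ × (294)⁴ / 3820 = 0.444.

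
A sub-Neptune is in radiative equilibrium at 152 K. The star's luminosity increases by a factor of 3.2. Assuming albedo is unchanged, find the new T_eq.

T_eq ∝ L^(1/4) · d^(−1/2).
T′ = 152 × 3.2^(1/4) = 203 K.

T_eq ≈ 203 K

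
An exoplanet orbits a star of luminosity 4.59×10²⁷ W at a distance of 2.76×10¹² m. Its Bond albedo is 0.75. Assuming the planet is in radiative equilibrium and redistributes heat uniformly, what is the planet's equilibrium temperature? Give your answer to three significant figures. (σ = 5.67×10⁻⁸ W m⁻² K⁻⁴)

T_eq ≈ 85.3 K

Flux: S = L/(4πd²) = 4.59×10²⁷/(4π×(2.76×10¹²)²) = 47.9 W m⁻².
Energy balance: absorbed = emitted ⇒ πR²·S(1−A) = 4πR²·σT_eq⁴, so T_eq⁴ = S(1−A)/(4σ).
T_eq = [47.9 × 0.25 / (4 × 5.67×10⁻⁸)]^(1/4) = (5.29×10⁷)^(1/4) = 85.3 K.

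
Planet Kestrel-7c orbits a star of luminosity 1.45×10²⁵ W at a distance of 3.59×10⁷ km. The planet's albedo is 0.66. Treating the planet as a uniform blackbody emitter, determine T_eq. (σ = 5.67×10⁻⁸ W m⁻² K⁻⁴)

T_eq ≈ 191 K

d = 3.59×10⁷ km = 3.59×10¹⁰ m.
Flux: S = L/(4πd²) = 1.45×10²⁵/(4π×(3.59×10¹⁰)²) = 895 W m⁻².
Energy balance: absorbed = emitted ⇒ πR²·S(1−A) = 4πR²·σT_eq⁴, so T_eq⁴ = S(1−A)/(4σ).
T_eq = [895 × 0.34 / (4 × 5.67×10⁻⁸)]^(1/4) = (1.34×10⁹)^(1/4) = 191 K.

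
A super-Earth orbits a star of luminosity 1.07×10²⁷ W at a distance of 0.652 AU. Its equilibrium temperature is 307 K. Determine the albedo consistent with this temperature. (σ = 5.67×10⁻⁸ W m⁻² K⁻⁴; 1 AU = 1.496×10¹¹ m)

A ≈ 0.77

d = 0.652 AU = 9.75×10¹⁰ m.
Flux: S = L/(4πd²) = 1.07×10²⁷/(4π×(9.75×10¹⁰)²) = 8950 W m⁻².
From T_eq⁴ = S(1−A)/(4σ): 1−A = 4σT_eq⁴/S.
1−A = 4 × 5.67×10⁻⁸ × (307)⁴ / 8950 = 0.225.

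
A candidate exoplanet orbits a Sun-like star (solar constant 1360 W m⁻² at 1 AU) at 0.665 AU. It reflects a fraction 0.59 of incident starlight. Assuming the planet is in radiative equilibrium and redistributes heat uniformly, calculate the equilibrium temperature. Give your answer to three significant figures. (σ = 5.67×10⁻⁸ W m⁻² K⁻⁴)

T_eq ≈ 273 K

Flux at 0.665 AU: S = 1360/0.665² = 3080 W m⁻².
Energy balance: absorbed = emitted ⇒ πR²·S(1−A) = 4πR²·σT_eq⁴, so T_eq⁴ = S(1−A)/(4σ).
T_eq = [3080 × 0.41 / (4 × 5.67×10⁻⁸)]^(1/4) = (5.56×10⁹)^(1/4) = 273 K.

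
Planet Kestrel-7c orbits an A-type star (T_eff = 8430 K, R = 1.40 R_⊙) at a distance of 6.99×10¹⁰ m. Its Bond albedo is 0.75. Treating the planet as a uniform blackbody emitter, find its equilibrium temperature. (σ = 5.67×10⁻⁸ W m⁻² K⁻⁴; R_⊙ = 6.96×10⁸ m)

R_⋆ = 1.40 × 6.96×10⁸ = 9.74×10⁸ m.
L = 4πR_⋆²σT_⋆⁴ = 4π(9.74×10⁸)² × 5.67×10⁻⁸ × (8430)⁴ = 3.42×10²⁷ W.
S = L/(4πd²) = 5.56×10⁴ W m⁻².
Energy balance: absorbed = emitted ⇒ πR²·S(1−A) = 4πR²·σT_eq⁴, so T_eq⁴ = S(1−A)/(4σ).
T_eq = [5.56×10⁴ × 0.25 / (4 × 5.67×10⁻⁸)]^(1/4) = (6.13×10¹⁰)^(1/4) = 498 K.

T_eq ≈ 498 K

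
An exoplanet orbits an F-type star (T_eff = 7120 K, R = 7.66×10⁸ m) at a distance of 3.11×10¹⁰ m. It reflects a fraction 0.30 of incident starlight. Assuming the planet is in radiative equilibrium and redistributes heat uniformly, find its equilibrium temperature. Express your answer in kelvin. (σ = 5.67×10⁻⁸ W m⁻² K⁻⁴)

T_eq ≈ 723 K

L = 4πR_⋆²σT_⋆⁴ = 4π(7.66×10⁸)² × 5.67×10⁻⁸ × (7120)⁴ = 1.07×10²⁷ W.
S = L/(4πd²) = 8.84×10⁴ W m⁻².
Energy balance: absorbed = emitted ⇒ πR²·S(1−A) = 4πR²·σT_eq⁴, so T_eq⁴ = S(1−A)/(4σ).
T_eq = [8.84×10⁴ × 0.70 / (4 × 5.67×10⁻⁸)]^(1/4) = (2.73×10¹¹)^(1/4) = 723 K.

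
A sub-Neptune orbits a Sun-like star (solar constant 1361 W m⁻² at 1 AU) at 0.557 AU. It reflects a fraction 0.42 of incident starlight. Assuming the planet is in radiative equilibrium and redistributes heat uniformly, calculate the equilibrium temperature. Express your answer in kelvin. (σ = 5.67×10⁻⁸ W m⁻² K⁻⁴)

T_eq ≈ 325 K

Flux at 0.557 AU: S = 1361/0.557² = 4390 W m⁻².
Energy balance: absorbed = emitted ⇒ πR²·S(1−A) = 4πR²·σT_eq⁴, so T_eq⁴ = S(1−A)/(4σ).
T_eq = [4390 × 0.58 / (4 × 5.67×10⁻⁸)]^(1/4) = (1.12×10¹⁰)^(1/4) = 325 K.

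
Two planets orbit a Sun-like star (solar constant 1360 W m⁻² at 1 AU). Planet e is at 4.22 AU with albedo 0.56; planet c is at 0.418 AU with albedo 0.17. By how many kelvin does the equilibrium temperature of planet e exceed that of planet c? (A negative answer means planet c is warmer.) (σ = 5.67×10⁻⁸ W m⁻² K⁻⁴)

T_eq = [S₀(1−A)/(4σd²)]^(1/4), so T ∝ (1−A)^(1/4) / √d.
T₁ = [1360×0.44/(4×5.67×10⁻⁸×4.22²)]^(1/4) = 110.33 K.
T₂ = [1360×0.83/(4×5.67×10⁻⁸×0.418²)]^(1/4) = 410.82 K.

ΔT ≈ -300.5 K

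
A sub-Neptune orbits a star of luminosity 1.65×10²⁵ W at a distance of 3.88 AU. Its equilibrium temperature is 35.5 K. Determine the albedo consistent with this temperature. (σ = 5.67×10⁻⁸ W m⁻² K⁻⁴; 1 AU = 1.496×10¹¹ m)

d = 3.88 AU = 5.80×10¹¹ m.
Flux: S = L/(4πd²) = 1.65×10²⁵/(4π×(5.80×10¹¹)²) = 3.90 W m⁻².
From T_eq⁴ = S(1−A)/(4σ): 1−A = 4σT_eq⁴/S.
1−A = 4 × 5.67×10⁻⁸ × (35.5)⁴ / 3.90 = 0.092.

A ≈ 0.91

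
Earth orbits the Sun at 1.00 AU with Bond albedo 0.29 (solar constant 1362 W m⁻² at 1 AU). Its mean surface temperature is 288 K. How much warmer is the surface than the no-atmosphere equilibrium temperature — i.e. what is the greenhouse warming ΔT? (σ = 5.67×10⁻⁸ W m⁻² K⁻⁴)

ΔT ≈ 32.5 K

S = 1362/1.00² = 1362 W m⁻².
T_eq = [S(1−A)/(4σ)]^(1/4) = [1362×0.71/(4×5.67×10⁻⁸)]^(1/4) = 255.5 K.
ΔT = T_surf − T_eq = 288 − 255.5.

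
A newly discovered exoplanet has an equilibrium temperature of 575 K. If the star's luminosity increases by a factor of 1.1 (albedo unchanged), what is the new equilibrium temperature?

T_eq ≈ 589 K

T_eq ∝ L^(1/4) · d^(−1/2).
T′ = 575 × 1.1^(1/4) = 589 K.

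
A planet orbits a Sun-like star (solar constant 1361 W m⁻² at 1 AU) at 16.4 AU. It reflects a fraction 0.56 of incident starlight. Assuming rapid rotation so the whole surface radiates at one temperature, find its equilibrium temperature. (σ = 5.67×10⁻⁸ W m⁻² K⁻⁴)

T_eq ≈ 56.0 K

Flux at 16.4 AU: S = 1361/16.4² = 5.06 W m⁻².
Energy balance: absorbed = emitted ⇒ πR²·S(1−A) = 4πR²·σT_eq⁴, so T_eq⁴ = S(1−A)/(4σ).
T_eq = [5.06 × 0.44 / (4 × 5.67×10⁻⁸)]^(1/4) = (9.82×10⁶)^(1/4) = 56.0 K.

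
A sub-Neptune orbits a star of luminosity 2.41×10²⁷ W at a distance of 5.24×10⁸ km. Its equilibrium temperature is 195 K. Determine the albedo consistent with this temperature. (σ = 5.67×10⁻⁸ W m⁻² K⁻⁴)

d = 5.24×10⁸ km = 5.24×10¹¹ m.
Flux: S = L/(4πd²) = 2.41×10²⁷/(4π×(5.24×10¹¹)²) = 698 W m⁻².
From T_eq⁴ = S(1−A)/(4σ): 1−A = 4σT_eq⁴/S.
1−A = 4 × 5.67×10⁻⁸ × (195)⁴ / 698 = 0.470.

A ≈ 0.53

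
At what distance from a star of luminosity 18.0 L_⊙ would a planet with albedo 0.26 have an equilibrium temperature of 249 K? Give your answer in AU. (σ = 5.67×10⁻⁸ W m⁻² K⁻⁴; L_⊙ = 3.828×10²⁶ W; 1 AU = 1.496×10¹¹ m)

d ≈ 4.56 AU

L = 18.0 × 3.828×10²⁶ = 6.89×10²⁷ W.
From T_eq⁴ = L(1−A)/(16πσd²): d = √[L(1−A)/(16πσT_eq⁴)].
d = √[6.89×10²⁷ × 0.74 / (16π × 5.67×10⁻⁸ × (249)⁴)] = 6.82×10¹¹ m = 4.56 AU.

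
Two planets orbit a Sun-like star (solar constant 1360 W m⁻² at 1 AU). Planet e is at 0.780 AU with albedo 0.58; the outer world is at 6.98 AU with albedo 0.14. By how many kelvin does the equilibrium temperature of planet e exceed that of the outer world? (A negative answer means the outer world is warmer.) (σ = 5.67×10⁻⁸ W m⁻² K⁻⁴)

T_eq = [S₀(1−A)/(4σd²)]^(1/4), so T ∝ (1−A)^(1/4) / √d.
T₁ = [1360×0.42/(4×5.67×10⁻⁸×0.780²)]^(1/4) = 253.65 K.
T₂ = [1360×0.86/(4×5.67×10⁻⁸×6.98²)]^(1/4) = 101.43 K.

ΔT ≈ 152.2 K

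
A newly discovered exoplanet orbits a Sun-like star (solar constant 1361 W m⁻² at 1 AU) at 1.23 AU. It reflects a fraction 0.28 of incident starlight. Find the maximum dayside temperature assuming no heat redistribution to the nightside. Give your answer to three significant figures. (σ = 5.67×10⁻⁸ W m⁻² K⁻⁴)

T_ss ≈ 327 K

Flux at 1.23 AU: S = 1361/1.23² = 900 W m⁻².
With no redistribution each surface element balances locally: S(1−A) = σT⁴.
T = [900 × 0.72 / 5.67×10⁻⁸]^(1/4) = (1.14×10¹⁰)^(1/4) = 327 K.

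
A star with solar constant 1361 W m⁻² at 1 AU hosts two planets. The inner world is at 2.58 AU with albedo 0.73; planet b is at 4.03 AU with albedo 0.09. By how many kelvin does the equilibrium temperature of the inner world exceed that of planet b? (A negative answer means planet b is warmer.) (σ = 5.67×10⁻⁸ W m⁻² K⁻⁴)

ΔT ≈ -10.5 K

T_eq = [S₀(1−A)/(4σd²)]^(1/4), so T ∝ (1−A)^(1/4) / √d.
T₁ = [1361×0.27/(4×5.67×10⁻⁸×2.58²)]^(1/4) = 124.91 K.
T₂ = [1361×0.91/(4×5.67×10⁻⁸×4.03²)]^(1/4) = 135.41 K.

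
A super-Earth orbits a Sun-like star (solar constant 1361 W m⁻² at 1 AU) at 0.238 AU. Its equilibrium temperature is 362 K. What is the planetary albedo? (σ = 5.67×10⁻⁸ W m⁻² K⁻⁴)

A ≈ 0.84

Flux at 0.238 AU: S = 1361/0.238² = 2.40×10⁴ W m⁻².
From T_eq⁴ = S(1−A)/(4σ): 1−A = 4σT_eq⁴/S.
1−A = 4 × 5.67×10⁻⁸ × (362)⁴ / 2.40×10⁴ = 0.162.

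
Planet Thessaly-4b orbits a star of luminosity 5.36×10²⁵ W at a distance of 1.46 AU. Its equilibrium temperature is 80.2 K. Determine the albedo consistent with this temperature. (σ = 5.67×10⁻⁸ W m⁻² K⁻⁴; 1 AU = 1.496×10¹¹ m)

A ≈ 0.90

d = 1.46 AU = 2.18×10¹¹ m.
Flux: S = L/(4πd²) = 5.36×10²⁵/(4π×(2.18×10¹¹)²) = 89.4 W m⁻².
From T_eq⁴ = S(1−A)/(4σ): 1−A = 4σT_eq⁴/S.
1−A = 4 × 5.67×10⁻⁸ × (80.2)⁴ / 89.4 = 0.105.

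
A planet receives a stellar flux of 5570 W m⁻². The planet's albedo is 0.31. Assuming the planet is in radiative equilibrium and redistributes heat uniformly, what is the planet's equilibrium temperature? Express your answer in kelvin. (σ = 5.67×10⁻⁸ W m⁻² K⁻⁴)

T_eq ≈ 361 K

Energy balance: absorbed = emitted ⇒ πR²·S(1−A) = 4πR²·σT_eq⁴, so T_eq⁴ = S(1−A)/(4σ).
T_eq = [5570 × 0.69 / (4 × 5.67×10⁻⁸)]^(1/4) = (1.69×10¹⁰)^(1/4) = 361 K.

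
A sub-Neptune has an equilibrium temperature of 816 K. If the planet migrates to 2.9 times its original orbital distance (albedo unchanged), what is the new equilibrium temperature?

T_eq ∝ L^(1/4) · d^(−1/2).
T′ = 816 / 2.9^(1/2) = 479 K.

T_eq ≈ 479 K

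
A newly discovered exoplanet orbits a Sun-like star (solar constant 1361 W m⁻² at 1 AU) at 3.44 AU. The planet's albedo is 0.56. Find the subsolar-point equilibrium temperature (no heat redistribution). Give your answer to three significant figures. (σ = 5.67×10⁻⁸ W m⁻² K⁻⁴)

T_ss ≈ 173 K

Flux at 3.44 AU: S = 1361/3.44² = 115 W m⁻².
At the subsolar point the surface absorbs S(1−A) and emits σT⁴ per unit area — no factor of 4, since only the local patch is in balance.
T = [115 × 0.44 / 5.67×10⁻⁸]^(1/4) = (8.93×10⁸)^(1/4) = 173 K.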